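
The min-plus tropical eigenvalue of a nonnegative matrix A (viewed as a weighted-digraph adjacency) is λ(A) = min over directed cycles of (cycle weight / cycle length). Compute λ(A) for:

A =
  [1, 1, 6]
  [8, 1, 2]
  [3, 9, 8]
λ(A) = 1

Enumerate directed cycles and compute their means (weight / length). Sample:
  cycle 0 → 0: weight = 1, length = 1, mean = 1/1 ≈ 1.000
  cycle 1 → 1: weight = 1, length = 1, mean = 1/1 ≈ 1.000
  cycle 2 → 2: weight = 8, length = 1, mean = 8/1 ≈ 8.000
  cycle 0 → 1 → 0: weight = 9, length = 2, mean = 9/2 ≈ 4.500
  cycle 0 → 2 → 0: weight = 9, length = 2, mean = 9/2 ≈ 4.500
  cycle 1 → 0 → 1: weight = 9, length = 2, mean = 9/2 ≈ 4.500
Minimum mean = 1.000, attained e.g. along the cycle 0 → 0 with weight 1 and length 1. So λ(A) = 1/1 = 1.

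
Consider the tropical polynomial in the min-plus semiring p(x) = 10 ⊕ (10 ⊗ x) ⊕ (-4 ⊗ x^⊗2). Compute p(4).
p(4) = 4

A tropical monomial a ⊗ x^⊗i evaluates to a + i · x. Evaluating each term at x = 4:
  Term 0 contributes 10 + 0 · 4 = 10
  Term 1 contributes 10 + 1 · 4 = 14
  Term 2 contributes -4 + 2 · 4 = 4
p(4) = ⊕ of these = min[10, 14, 4] = 4.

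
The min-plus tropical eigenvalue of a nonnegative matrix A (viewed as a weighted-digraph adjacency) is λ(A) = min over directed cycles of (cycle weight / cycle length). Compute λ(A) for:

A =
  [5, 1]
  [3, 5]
λ(A) = 2

Enumerate directed cycles and compute their means (weight / length). Sample:
  cycle 0 → 0: weight = 5, length = 1, mean = 5/1 ≈ 5.000
  cycle 1 → 1: weight = 5, length = 1, mean = 5/1 ≈ 5.000
  cycle 0 → 1 → 0: weight = 4, length = 2, mean = 4/2 ≈ 2.000
  cycle 1 → 0 → 1: weight = 4, length = 2, mean = 4/2 ≈ 2.000
Minimum mean = 2.000, attained e.g. along the cycle 0 → 1 → 0 with weight 4 and length 2. So λ(A) = 4/2 = 2.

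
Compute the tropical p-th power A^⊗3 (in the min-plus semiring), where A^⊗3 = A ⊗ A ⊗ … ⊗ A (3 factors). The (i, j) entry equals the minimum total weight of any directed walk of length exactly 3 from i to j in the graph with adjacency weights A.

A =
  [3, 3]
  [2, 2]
A^⊗3 =
  [7, 7]
  [6, 6]

Each entry (A^⊗3)_ij equals the minimum over all length-3 walks i = v_0 → v_1 → … → v_3 = j of Σ_t A[v_t][v_{t+1}]. For example, for (i, j) = (0, 1) we minimise over 4 possible intermediate vertex sequences; the minimum is 7, attained along the walk 0 → 1 → 1 → 1.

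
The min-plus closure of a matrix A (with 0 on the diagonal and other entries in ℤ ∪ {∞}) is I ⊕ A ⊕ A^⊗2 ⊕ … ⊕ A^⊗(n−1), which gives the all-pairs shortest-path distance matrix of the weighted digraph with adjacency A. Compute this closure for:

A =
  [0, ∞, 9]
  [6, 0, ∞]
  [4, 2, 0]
Closure =
  [0, 11, 9]
  [6, 0, 15]
  [4, 2, 0]

This is the Floyd-Warshall all-pairs shortest-path computation. For each intermediate vertex k = 0, 1, …, 2, update dist[i][j] ← min(dist[i][j], dist[i][k] + dist[k][j]). The final matrix gives, for each (i, j), the minimum total weight of any directed path from i to j (possibly empty when i = j).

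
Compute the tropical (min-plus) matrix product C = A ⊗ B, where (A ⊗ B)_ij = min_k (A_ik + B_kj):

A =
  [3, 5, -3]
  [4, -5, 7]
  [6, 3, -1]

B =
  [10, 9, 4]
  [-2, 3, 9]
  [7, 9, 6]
A ⊗ B =
  [3, 6, 3]
  [-7, -2, 4]
  [1, 6, 5]

Apply the min-plus product entry-by-entry:
  C[0][0] = min over k of (A[0][0] + B[0][0] = 3 + 10 = 13, A[0][1] + B[1][0] = 5 + -2 = 3, A[0][2] + B[2][0] = -3 + 7 = 4) = 3 (attained at k = 1)
  C[0][1] = min over k of (A[0][0] + B[0][1] = 3 + 9 = 12, A[0][1] + B[1][1] = 5 + 3 = 8, A[0][2] + B[2][1] = -3 + 9 = 6) = 6 (attained at k = 2)
  C[0][2] = min over k of (A[0][0] + B[0][2] = 3 + 4 = 7, A[0][1] + B[1][2] = 5 + 9 = 14, A[0][2] + B[2][2] = -3 + 6 = 3) = 3 (attained at k = 2)
  C[1][0] = min over k of (A[1][0] + B[0][0] = 4 + 10 = 14, A[1][1] + B[1][0] = -5 + -2 = -7, A[1][2] + B[2][0] = 7 + 7 = 14) = -7 (attained at k = 1)
  C[1][1] = min over k of (A[1][0] + B[0][1] = 4 + 9 = 13, A[1][1] + B[1][1] = -5 + 3 = -2, A[1][2] + B[2][1] = 7 + 9 = 16) = -2 (attained at k = 1)
  C[1][2] = min over k of (A[1][0] + B[0][2] = 4 + 4 = 8, A[1][1] + B[1][2] = -5 + 9 = 4, A[1][2] + B[2][2] = 7 + 6 = 13) = 4 (attained at k = 1)
  C[2][0] = min over k of (A[2][0] + B[0][0] = 6 + 10 = 16, A[2][1] + B[1][0] = 3 + -2 = 1, A[2][2] + B[2][0] = -1 + 7 = 6) = 1 (attained at k = 1)
  C[2][1] = min over k of (A[2][0] + B[0][1] = 6 + 9 = 15, A[2][1] + B[1][1] = 3 + 3 = 6, A[2][2] + B[2][1] = -1 + 9 = 8) = 6 (attained at k = 1)
  C[2][2] = min over k of (A[2][0] + B[0][2] = 6 + 4 = 10, A[2][1] + B[1][2] = 3 + 9 = 12, A[2][2] + B[2][2] = -1 + 6 = 5) = 5 (attained at k = 2)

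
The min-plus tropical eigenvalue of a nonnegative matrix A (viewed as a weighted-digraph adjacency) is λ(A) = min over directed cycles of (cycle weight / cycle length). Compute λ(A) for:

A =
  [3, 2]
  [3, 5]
λ(A) = 5/2

Enumerate directed cycles and compute their means (weight / length). Sample:
  cycle 0 → 0: weight = 3, length = 1, mean = 3/1 ≈ 3.000
  cycle 1 → 1: weight = 5, length = 1, mean = 5/1 ≈ 5.000
  cycle 0 → 1 → 0: weight = 5, length = 2, mean = 5/2 ≈ 2.500
  cycle 1 → 0 → 1: weight = 5, length = 2, mean = 5/2 ≈ 2.500
Minimum mean = 2.500, attained e.g. along the cycle 0 → 1 → 0 with weight 5 and length 2. So λ(A) = 5/2 = 5/2.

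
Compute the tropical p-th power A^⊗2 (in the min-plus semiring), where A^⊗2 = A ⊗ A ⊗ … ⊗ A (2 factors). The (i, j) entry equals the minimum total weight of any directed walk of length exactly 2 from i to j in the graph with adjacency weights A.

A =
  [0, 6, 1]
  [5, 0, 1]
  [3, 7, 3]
A^⊗2 =
  [0, 6, 1]
  [4, 0, 1]
  [3, 7, 4]

Each entry (A^⊗2)_ij equals the minimum over all length-2 walks i = v_0 → v_1 → … → v_2 = j of Σ_t A[v_t][v_{t+1}]. For example, for (i, j) = (0, 2) we minimise over 3 possible intermediate vertex sequences; the minimum is 1, attained along the walk 0 → 0 → 2.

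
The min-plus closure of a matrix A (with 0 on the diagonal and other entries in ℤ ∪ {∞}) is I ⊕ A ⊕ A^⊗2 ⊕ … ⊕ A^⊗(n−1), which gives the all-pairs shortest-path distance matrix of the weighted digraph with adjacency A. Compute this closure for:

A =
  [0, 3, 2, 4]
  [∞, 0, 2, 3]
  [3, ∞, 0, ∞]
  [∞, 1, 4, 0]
Closure =
  [0, 3, 2, 4]
  [5, 0, 2, 3]
  [3, 6, 0, 7]
  [6, 1, 3, 0]

This is the Floyd-Warshall all-pairs shortest-path computation. For each intermediate vertex k = 0, 1, …, 3, update dist[i][j] ← min(dist[i][j], dist[i][k] + dist[k][j]). The final matrix gives, for each (i, j), the minimum total weight of any directed path from i to j (possibly empty when i = j).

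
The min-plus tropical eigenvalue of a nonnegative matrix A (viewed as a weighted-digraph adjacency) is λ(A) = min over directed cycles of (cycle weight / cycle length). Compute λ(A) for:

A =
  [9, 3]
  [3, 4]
λ(A) = 3

Enumerate directed cycles and compute their means (weight / length). Sample:
  cycle 0 → 0: weight = 9, length = 1, mean = 9/1 ≈ 9.000
  cycle 1 → 1: weight = 4, length = 1, mean = 4/1 ≈ 4.000
  cycle 0 → 1 → 0: weight = 6, length = 2, mean = 6/2 ≈ 3.000
  cycle 1 → 0 → 1: weight = 6, length = 2, mean = 6/2 ≈ 3.000
Minimum mean = 3.000, attained e.g. along the cycle 0 → 1 → 0 with weight 6 and length 2. So λ(A) = 6/2 = 3.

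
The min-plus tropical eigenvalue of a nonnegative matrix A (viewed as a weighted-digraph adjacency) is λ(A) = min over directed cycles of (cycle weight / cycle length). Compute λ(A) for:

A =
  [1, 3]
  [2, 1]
λ(A) = 1

Enumerate directed cycles and compute their means (weight / length). Sample:
  cycle 0 → 0: weight = 1, length = 1, mean = 1/1 ≈ 1.000
  cycle 1 → 1: weight = 1, length = 1, mean = 1/1 ≈ 1.000
  cycle 0 → 1 → 0: weight = 5, length = 2, mean = 5/2 ≈ 2.500
  cycle 1 → 0 → 1: weight = 5, length = 2, mean = 5/2 ≈ 2.500
Minimum mean = 1.000, attained e.g. along the cycle 0 → 0 with weight 1 and length 1. So λ(A) = 1/1 = 1.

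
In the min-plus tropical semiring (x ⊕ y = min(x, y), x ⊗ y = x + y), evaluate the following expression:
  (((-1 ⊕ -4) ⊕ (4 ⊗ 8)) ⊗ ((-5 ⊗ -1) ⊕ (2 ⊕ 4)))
(((-1 ⊕ -4) ⊕ (4 ⊗ 8)) ⊗ ((-5 ⊗ -1) ⊕ (2 ⊕ 4))) = -10

Expand innermost to outermost. Recall ⊕ takes the minimum of its arguments and ⊗ takes their sum. Working out the expression (((-1 ⊕ -4) ⊕ (4 ⊗ 8)) ⊗ ((-5 ⊗ -1) ⊕ (2 ⊕ 4))) gives -10.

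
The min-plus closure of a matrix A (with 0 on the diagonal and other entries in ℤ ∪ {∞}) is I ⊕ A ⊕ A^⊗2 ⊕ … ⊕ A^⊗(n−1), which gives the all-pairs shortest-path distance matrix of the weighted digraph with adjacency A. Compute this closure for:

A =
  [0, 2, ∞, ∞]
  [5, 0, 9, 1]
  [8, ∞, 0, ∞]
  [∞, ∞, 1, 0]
Closure =
  [0, 2, 4, 3]
  [5, 0, 2, 1]
  [8, 10, 0, 11]
  [9, 11, 1, 0]

This is the Floyd-Warshall all-pairs shortest-path computation. For each intermediate vertex k = 0, 1, …, 3, update dist[i][j] ← min(dist[i][j], dist[i][k] + dist[k][j]). The final matrix gives, for each (i, j), the minimum total weight of any directed path from i to j (possibly empty when i = j).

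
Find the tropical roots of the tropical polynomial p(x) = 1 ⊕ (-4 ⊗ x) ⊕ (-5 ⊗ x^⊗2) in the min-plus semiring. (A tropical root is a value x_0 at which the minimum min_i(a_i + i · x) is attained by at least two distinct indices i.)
Roots: {1, 5}

Each tropical root is a break point of the lower envelope of the lines y = a_i + i · x (there are 3 lines, with slopes 0, 1, ..., 2). Only the lines that attain the minimum somewhere contribute to roots; other lines are dominated. Here the surviving (envelope) indices are i = 2, i = 1, i = 0.
Intersections between consecutive envelope lines give the roots: for adjacent envelope indices i < j the intersection is x = (a_i − a_j) / (j − i). Reading off the sorted break points: {1, 5}.
Verification: at each break x_0, at least two indices attain the minimum of min_i(a_i + i · x_0).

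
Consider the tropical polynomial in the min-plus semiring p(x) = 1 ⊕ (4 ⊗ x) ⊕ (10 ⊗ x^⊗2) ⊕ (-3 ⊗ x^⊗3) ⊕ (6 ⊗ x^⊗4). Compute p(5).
p(5) = 1

A tropical monomial a ⊗ x^⊗i evaluates to a + i · x. Evaluating each term at x = 5:
  Term 0 contributes 1 + 0 · 5 = 1
  Term 1 contributes 4 + 1 · 5 = 9
  Term 2 contributes 10 + 2 · 5 = 20
  Term 3 contributes -3 + 3 · 5 = 12
  Term 4 contributes 6 + 4 · 5 = 26
p(5) = ⊕ of these = min[1, 9, 20, 12, 26] = 1.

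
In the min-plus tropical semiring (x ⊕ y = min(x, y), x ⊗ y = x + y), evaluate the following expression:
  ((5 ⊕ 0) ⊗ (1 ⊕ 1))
((5 ⊕ 0) ⊗ (1 ⊕ 1)) = 1

Expand innermost to outermost. Recall ⊕ takes the minimum of its arguments and ⊗ takes their sum. Working out the expression ((5 ⊕ 0) ⊗ (1 ⊕ 1)) gives 1.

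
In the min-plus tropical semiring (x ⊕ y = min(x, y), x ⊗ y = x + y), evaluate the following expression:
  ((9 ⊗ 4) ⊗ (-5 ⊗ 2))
((9 ⊗ 4) ⊗ (-5 ⊗ 2)) = 10

Expand innermost to outermost. Recall ⊕ takes the minimum of its arguments and ⊗ takes their sum. Working out the expression ((9 ⊗ 4) ⊗ (-5 ⊗ 2)) gives 10.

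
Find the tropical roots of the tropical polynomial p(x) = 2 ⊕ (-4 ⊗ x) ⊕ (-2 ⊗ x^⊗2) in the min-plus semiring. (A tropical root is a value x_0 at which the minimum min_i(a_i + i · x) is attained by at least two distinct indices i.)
Roots: {-2, 6}

Each tropical root is a break point of the lower envelope of the lines y = a_i + i · x (there are 3 lines, with slopes 0, 1, ..., 2). Only the lines that attain the minimum somewhere contribute to roots; other lines are dominated. Here the surviving (envelope) indices are i = 2, i = 1, i = 0.
Intersections between consecutive envelope lines give the roots: for adjacent envelope indices i < j the intersection is x = (a_i − a_j) / (j − i). Reading off the sorted break points: {-2, 6}.
Verification: at each break x_0, at least two indices attain the minimum of min_i(a_i + i · x_0).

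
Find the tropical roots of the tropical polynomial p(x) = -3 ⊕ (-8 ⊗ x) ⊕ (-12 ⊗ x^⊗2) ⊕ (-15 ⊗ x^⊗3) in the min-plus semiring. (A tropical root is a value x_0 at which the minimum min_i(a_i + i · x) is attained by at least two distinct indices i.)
Roots: {3, 4, 5}

Each tropical root is a break point of the lower envelope of the lines y = a_i + i · x (there are 4 lines, with slopes 0, 1, ..., 3). Only the lines that attain the minimum somewhere contribute to roots; other lines are dominated. Here the surviving (envelope) indices are i = 3, i = 2, i = 1, i = 0.
Intersections between consecutive envelope lines give the roots: for adjacent envelope indices i < j the intersection is x = (a_i − a_j) / (j − i). Reading off the sorted break points: {3, 4, 5}.
Verification: at each break x_0, at least two indices attain the minimum of min_i(a_i + i · x_0).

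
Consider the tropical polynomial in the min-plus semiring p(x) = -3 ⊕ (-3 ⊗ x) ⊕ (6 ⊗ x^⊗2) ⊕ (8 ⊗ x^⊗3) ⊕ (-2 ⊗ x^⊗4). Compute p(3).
p(3) = -3

A tropical monomial a ⊗ x^⊗i evaluates to a + i · x. Evaluating each term at x = 3:
  Term 0 contributes -3 + 0 · 3 = -3
  Term 1 contributes -3 + 1 · 3 = 0
  Term 2 contributes 6 + 2 · 3 = 12
  Term 3 contributes 8 + 3 · 3 = 17
  Term 4 contributes -2 + 4 · 3 = 10
p(3) = ⊕ of these = min[-3, 0, 12, 17, 10] = -3.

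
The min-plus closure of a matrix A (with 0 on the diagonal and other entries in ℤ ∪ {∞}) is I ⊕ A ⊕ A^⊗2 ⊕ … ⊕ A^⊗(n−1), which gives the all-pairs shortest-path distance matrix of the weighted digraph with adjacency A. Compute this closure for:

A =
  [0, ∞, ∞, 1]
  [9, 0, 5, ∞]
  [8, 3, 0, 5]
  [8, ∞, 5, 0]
Closure =
  [0, 9, 6, 1]
  [9, 0, 5, 10]
  [8, 3, 0, 5]
  [8, 8, 5, 0]

This is the Floyd-Warshall all-pairs shortest-path computation. For each intermediate vertex k = 0, 1, …, 3, update dist[i][j] ← min(dist[i][j], dist[i][k] + dist[k][j]). The final matrix gives, for each (i, j), the minimum total weight of any directed path from i to j (possibly empty when i = j).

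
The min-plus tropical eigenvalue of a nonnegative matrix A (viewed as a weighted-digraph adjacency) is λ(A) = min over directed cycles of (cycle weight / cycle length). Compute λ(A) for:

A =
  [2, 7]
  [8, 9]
λ(A) = 2

Enumerate directed cycles and compute their means (weight / length). Sample:
  cycle 0 → 0: weight = 2, length = 1, mean = 2/1 ≈ 2.000
  cycle 1 → 1: weight = 9, length = 1, mean = 9/1 ≈ 9.000
  cycle 0 → 1 → 0: weight = 15, length = 2, mean = 15/2 ≈ 7.500
  cycle 1 → 0 → 1: weight = 15, length = 2, mean = 15/2 ≈ 7.500
Minimum mean = 2.000, attained e.g. along the cycle 0 → 0 with weight 2 and length 1. So λ(A) = 2/1 = 2.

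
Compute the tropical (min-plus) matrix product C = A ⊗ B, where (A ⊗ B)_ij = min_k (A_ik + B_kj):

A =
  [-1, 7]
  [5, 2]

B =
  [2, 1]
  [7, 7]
A ⊗ B =
  [1, 0]
  [7, 6]

Apply the min-plus product entry-by-entry:
  C[0][0] = min over k of (A[0][0] + B[0][0] = -1 + 2 = 1, A[0][1] + B[1][0] = 7 + 7 = 14) = 1 (attained at k = 0)
  C[0][1] = min over k of (A[0][0] + B[0][1] = -1 + 1 = 0, A[0][1] + B[1][1] = 7 + 7 = 14) = 0 (attained at k = 0)
  C[1][0] = min over k of (A[1][0] + B[0][0] = 5 + 2 = 7, A[1][1] + B[1][0] = 2 + 7 = 9) = 7 (attained at k = 0)
  C[1][1] = min over k of (A[1][0] + B[0][1] = 5 + 1 = 6, A[1][1] + B[1][1] = 2 + 7 = 9) = 6 (attained at k = 0)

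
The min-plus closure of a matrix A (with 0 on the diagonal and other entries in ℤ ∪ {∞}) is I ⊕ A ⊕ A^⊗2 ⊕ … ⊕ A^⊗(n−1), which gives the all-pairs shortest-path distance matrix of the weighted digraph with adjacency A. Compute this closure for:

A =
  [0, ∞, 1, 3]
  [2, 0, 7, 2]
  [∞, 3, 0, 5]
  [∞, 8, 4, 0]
Closure =
  [0, 4, 1, 3]
  [2, 0, 3, 2]
  [5, 3, 0, 5]
  [9, 7, 4, 0]

This is the Floyd-Warshall all-pairs shortest-path computation. For each intermediate vertex k = 0, 1, …, 3, update dist[i][j] ← min(dist[i][j], dist[i][k] + dist[k][j]). The final matrix gives, for each (i, j), the minimum total weight of any directed path from i to j (possibly empty when i = j).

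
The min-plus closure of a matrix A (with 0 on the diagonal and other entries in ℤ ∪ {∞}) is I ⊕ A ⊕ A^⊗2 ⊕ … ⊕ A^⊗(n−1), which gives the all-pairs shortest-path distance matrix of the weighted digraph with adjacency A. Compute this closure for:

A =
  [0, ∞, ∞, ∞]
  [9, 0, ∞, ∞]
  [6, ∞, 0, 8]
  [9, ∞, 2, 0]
Closure =
  [0, ∞, ∞, ∞]
  [9, 0, ∞, ∞]
  [6, ∞, 0, 8]
  [8, ∞, 2, 0]

This is the Floyd-Warshall all-pairs shortest-path computation. For each intermediate vertex k = 0, 1, …, 3, update dist[i][j] ← min(dist[i][j], dist[i][k] + dist[k][j]). The final matrix gives, for each (i, j), the minimum total weight of any directed path from i to j (possibly empty when i = j).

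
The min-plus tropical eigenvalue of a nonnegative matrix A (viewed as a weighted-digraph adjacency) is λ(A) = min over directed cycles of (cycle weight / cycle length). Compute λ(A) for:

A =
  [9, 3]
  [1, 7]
λ(A) = 2

Enumerate directed cycles and compute their means (weight / length). Sample:
  cycle 0 → 0: weight = 9, length = 1, mean = 9/1 ≈ 9.000
  cycle 1 → 1: weight = 7, length = 1, mean = 7/1 ≈ 7.000
  cycle 0 → 1 → 0: weight = 4, length = 2, mean = 4/2 ≈ 2.000
  cycle 1 → 0 → 1: weight = 4, length = 2, mean = 4/2 ≈ 2.000
Minimum mean = 2.000, attained e.g. along the cycle 0 → 1 → 0 with weight 4 and length 2. So λ(A) = 4/2 = 2.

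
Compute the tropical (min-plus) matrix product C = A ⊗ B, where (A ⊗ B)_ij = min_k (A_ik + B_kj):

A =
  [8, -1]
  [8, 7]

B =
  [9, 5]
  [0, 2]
A ⊗ B =
  [-1, 1]
  [7, 9]

Apply the min-plus product entry-by-entry:
  C[0][0] = min over k of (A[0][0] + B[0][0] = 8 + 9 = 17, A[0][1] + B[1][0] = -1 + 0 = -1) = -1 (attained at k = 1)
  C[0][1] = min over k of (A[0][0] + B[0][1] = 8 + 5 = 13, A[0][1] + B[1][1] = -1 + 2 = 1) = 1 (attained at k = 1)
  C[1][0] = min over k of (A[1][0] + B[0][0] = 8 + 9 = 17, A[1][1] + B[1][0] = 7 + 0 = 7) = 7 (attained at k = 1)
  C[1][1] = min over k of (A[1][0] + B[0][1] = 8 + 5 = 13, A[1][1] + B[1][1] = 7 + 2 = 9) = 9 (attained at k = 1)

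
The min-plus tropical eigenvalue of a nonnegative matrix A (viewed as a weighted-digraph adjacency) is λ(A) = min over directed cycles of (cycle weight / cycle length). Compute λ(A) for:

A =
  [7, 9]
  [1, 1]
λ(A) = 1

Enumerate directed cycles and compute their means (weight / length). Sample:
  cycle 0 → 0: weight = 7, length = 1, mean = 7/1 ≈ 7.000
  cycle 1 → 1: weight = 1, length = 1, mean = 1/1 ≈ 1.000
  cycle 0 → 1 → 0: weight = 10, length = 2, mean = 10/2 ≈ 5.000
  cycle 1 → 0 → 1: weight = 10, length = 2, mean = 10/2 ≈ 5.000
Minimum mean = 1.000, attained e.g. along the cycle 1 → 1 with weight 1 and length 1. So λ(A) = 1/1 = 1.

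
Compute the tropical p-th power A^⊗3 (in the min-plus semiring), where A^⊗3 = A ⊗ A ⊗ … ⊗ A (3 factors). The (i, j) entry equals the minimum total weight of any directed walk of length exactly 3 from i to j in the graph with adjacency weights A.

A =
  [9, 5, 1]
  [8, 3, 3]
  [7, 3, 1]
A^⊗3 =
  [9, 5, 3]
  [11, 7, 5]
  [9, 5, 3]

Each entry (A^⊗3)_ij equals the minimum over all length-3 walks i = v_0 → v_1 → … → v_3 = j of Σ_t A[v_t][v_{t+1}]. For example, for (i, j) = (0, 2) we minimise over 9 possible intermediate vertex sequences; the minimum is 3, attained along the walk 0 → 2 → 2 → 2.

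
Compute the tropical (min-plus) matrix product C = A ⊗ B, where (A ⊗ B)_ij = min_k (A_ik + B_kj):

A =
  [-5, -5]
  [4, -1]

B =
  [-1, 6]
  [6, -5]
A ⊗ B =
  [-6, -10]
  [3, -6]

Apply the min-plus product entry-by-entry:
  C[0][0] = min over k of (A[0][0] + B[0][0] = -5 + -1 = -6, A[0][1] + B[1][0] = -5 + 6 = 1) = -6 (attained at k = 0)
  C[0][1] = min over k of (A[0][0] + B[0][1] = -5 + 6 = 1, A[0][1] + B[1][1] = -5 + -5 = -10) = -10 (attained at k = 1)
  C[1][0] = min over k of (A[1][0] + B[0][0] = 4 + -1 = 3, A[1][1] + B[1][0] = -1 + 6 = 5) = 3 (attained at k = 0)
  C[1][1] = min over k of (A[1][0] + B[0][1] = 4 + 6 = 10, A[1][1] + B[1][1] = -1 + -5 = -6) = -6 (attained at k = 1)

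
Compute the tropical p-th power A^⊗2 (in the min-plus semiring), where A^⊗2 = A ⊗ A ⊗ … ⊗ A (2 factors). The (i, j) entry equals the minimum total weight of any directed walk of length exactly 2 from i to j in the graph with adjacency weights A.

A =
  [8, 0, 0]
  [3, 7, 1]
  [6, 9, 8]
A^⊗2 =
  [3, 7, 1]
  [7, 3, 3]
  [12, 6, 6]

Each entry (A^⊗2)_ij equals the minimum over all length-2 walks i = v_0 → v_1 → … → v_2 = j of Σ_t A[v_t][v_{t+1}]. For example, for (i, j) = (0, 2) we minimise over 3 possible intermediate vertex sequences; the minimum is 1, attained along the walk 0 → 1 → 2.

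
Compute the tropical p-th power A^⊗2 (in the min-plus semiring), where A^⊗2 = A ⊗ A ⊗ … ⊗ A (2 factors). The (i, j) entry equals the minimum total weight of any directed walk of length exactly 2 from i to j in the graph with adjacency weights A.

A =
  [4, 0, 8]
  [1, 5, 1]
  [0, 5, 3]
A^⊗2 =
  [1, 4, 1]
  [1, 1, 4]
  [3, 0, 6]

Each entry (A^⊗2)_ij equals the minimum over all length-2 walks i = v_0 → v_1 → … → v_2 = j of Σ_t A[v_t][v_{t+1}]. For example, for (i, j) = (0, 2) we minimise over 3 possible intermediate vertex sequences; the minimum is 1, attained along the walk 0 → 1 → 2.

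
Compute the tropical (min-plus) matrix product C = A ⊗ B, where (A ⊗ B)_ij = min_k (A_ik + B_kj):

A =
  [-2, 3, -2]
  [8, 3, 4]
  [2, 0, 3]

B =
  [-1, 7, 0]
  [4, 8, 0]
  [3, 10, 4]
A ⊗ B =
  [-3, 5, -2]
  [7, 11, 3]
  [1, 8, 0]

Apply the min-plus product entry-by-entry:
  C[0][0] = min over k of (A[0][0] + B[0][0] = -2 + -1 = -3, A[0][1] + B[1][0] = 3 + 4 = 7, A[0][2] + B[2][0] = -2 + 3 = 1) = -3 (attained at k = 0)
  C[0][1] = min over k of (A[0][0] + B[0][1] = -2 + 7 = 5, A[0][1] + B[1][1] = 3 + 8 = 11, A[0][2] + B[2][1] = -2 + 10 = 8) = 5 (attained at k = 0)
  C[0][2] = min over k of (A[0][0] + B[0][2] = -2 + 0 = -2, A[0][1] + B[1][2] = 3 + 0 = 3, A[0][2] + B[2][2] = -2 + 4 = 2) = -2 (attained at k = 0)
  C[1][0] = min over k of (A[1][0] + B[0][0] = 8 + -1 = 7, A[1][1] + B[1][0] = 3 + 4 = 7, A[1][2] + B[2][0] = 4 + 3 = 7) = 7 (attained at k = 0)
  C[1][1] = min over k of (A[1][0] + B[0][1] = 8 + 7 = 15, A[1][1] + B[1][1] = 3 + 8 = 11, A[1][2] + B[2][1] = 4 + 10 = 14) = 11 (attained at k = 1)
  C[1][2] = min over k of (A[1][0] + B[0][2] = 8 + 0 = 8, A[1][1] + B[1][2] = 3 + 0 = 3, A[1][2] + B[2][2] = 4 + 4 = 8) = 3 (attained at k = 1)
  C[2][0] = min over k of (A[2][0] + B[0][0] = 2 + -1 = 1, A[2][1] + B[1][0] = 0 + 4 = 4, A[2][2] + B[2][0] = 3 + 3 = 6) = 1 (attained at k = 0)
  C[2][1] = min over k of (A[2][0] + B[0][1] = 2 + 7 = 9, A[2][1] + B[1][1] = 0 + 8 = 8, A[2][2] + B[2][1] = 3 + 10 = 13) = 8 (attained at k = 1)
  C[2][2] = min over k of (A[2][0] + B[0][2] = 2 + 0 = 2, A[2][1] + B[1][2] = 0 + 0 = 0, A[2][2] + B[2][2] = 3 + 4 = 7) = 0 (attained at k = 1)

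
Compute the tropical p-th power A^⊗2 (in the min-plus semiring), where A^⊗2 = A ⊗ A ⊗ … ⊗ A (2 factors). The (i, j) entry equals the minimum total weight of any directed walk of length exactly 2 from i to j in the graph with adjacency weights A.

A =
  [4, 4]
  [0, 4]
A^⊗2 =
  [4, 8]
  [4, 4]

Each entry (A^⊗2)_ij equals the minimum over all length-2 walks i = v_0 → v_1 → … → v_2 = j of Σ_t A[v_t][v_{t+1}]. For example, for (i, j) = (0, 1) we minimise over 2 possible intermediate vertex sequences; the minimum is 8, attained along the walk 0 → 0 → 1.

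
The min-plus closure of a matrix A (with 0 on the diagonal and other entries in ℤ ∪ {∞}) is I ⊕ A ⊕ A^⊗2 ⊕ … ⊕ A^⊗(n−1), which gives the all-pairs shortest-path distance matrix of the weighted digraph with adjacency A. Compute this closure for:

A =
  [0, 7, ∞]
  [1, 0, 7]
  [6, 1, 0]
Closure =
  [0, 7, 14]
  [1, 0, 7]
  [2, 1, 0]

This is the Floyd-Warshall all-pairs shortest-path computation. For each intermediate vertex k = 0, 1, …, 2, update dist[i][j] ← min(dist[i][j], dist[i][k] + dist[k][j]). The final matrix gives, for each (i, j), the minimum total weight of any directed path from i to j (possibly empty when i = j).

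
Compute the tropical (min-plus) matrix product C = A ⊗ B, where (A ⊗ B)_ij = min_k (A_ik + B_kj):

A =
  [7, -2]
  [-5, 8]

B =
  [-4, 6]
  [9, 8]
A ⊗ B =
  [3, 6]
  [-9, 1]

Apply the min-plus product entry-by-entry:
  C[0][0] = min over k of (A[0][0] + B[0][0] = 7 + -4 = 3, A[0][1] + B[1][0] = -2 + 9 = 7) = 3 (attained at k = 0)
  C[0][1] = min over k of (A[0][0] + B[0][1] = 7 + 6 = 13, A[0][1] + B[1][1] = -2 + 8 = 6) = 6 (attained at k = 1)
  C[1][0] = min over k of (A[1][0] + B[0][0] = -5 + -4 = -9, A[1][1] + B[1][0] = 8 + 9 = 17) = -9 (attained at k = 0)
  C[1][1] = min over k of (A[1][0] + B[0][1] = -5 + 6 = 1, A[1][1] + B[1][1] = 8 + 8 = 16) = 1 (attained at k = 0)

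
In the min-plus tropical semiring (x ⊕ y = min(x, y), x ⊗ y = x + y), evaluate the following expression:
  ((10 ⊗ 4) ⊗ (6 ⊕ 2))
((10 ⊗ 4) ⊗ (6 ⊕ 2)) = 16

Expand innermost to outermost. Recall ⊕ takes the minimum of its arguments and ⊗ takes their sum. Working out the expression ((10 ⊗ 4) ⊗ (6 ⊕ 2)) gives 16.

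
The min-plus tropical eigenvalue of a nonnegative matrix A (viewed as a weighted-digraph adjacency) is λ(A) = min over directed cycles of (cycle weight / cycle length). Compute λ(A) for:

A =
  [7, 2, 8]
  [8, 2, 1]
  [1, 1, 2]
λ(A) = 1

Enumerate directed cycles and compute their means (weight / length). Sample:
  cycle 0 → 0: weight = 7, length = 1, mean = 7/1 ≈ 7.000
  cycle 1 → 1: weight = 2, length = 1, mean = 2/1 ≈ 2.000
  cycle 2 → 2: weight = 2, length = 1, mean = 2/1 ≈ 2.000
  cycle 0 → 1 → 0: weight = 10, length = 2, mean = 10/2 ≈ 5.000
  cycle 0 → 2 → 0: weight = 9, length = 2, mean = 9/2 ≈ 4.500
  cycle 1 → 0 → 1: weight = 10, length = 2, mean = 10/2 ≈ 5.000
Minimum mean = 1.000, attained e.g. along the cycle 1 → 2 → 1 with weight 2 and length 2. So λ(A) = 2/2 = 1.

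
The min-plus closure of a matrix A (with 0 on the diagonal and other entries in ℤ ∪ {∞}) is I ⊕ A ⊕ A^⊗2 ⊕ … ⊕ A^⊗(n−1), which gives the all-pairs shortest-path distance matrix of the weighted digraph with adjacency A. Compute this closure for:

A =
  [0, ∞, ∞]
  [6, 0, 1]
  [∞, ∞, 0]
Closure =
  [0, ∞, ∞]
  [6, 0, 1]
  [∞, ∞, 0]

This is the Floyd-Warshall all-pairs shortest-path computation. For each intermediate vertex k = 0, 1, …, 2, update dist[i][j] ← min(dist[i][j], dist[i][k] + dist[k][j]). The final matrix gives, for each (i, j), the minimum total weight of any directed path from i to j (possibly empty when i = j).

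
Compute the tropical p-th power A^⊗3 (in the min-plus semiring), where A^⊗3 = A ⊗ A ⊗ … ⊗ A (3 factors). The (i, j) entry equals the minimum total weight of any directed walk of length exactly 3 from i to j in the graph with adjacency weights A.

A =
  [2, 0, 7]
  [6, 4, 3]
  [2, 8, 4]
A^⊗3 =
  [5, 4, 5]
  [7, 5, 9]
  [6, 4, 5]

Each entry (A^⊗3)_ij equals the minimum over all length-3 walks i = v_0 → v_1 → … → v_3 = j of Σ_t A[v_t][v_{t+1}]. For example, for (i, j) = (0, 2) we minimise over 9 possible intermediate vertex sequences; the minimum is 5, attained along the walk 0 → 0 → 1 → 2.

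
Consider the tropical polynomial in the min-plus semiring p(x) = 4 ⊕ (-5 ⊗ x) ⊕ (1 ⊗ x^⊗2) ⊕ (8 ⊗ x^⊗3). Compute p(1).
p(1) = -4

A tropical monomial a ⊗ x^⊗i evaluates to a + i · x. Evaluating each term at x = 1:
  Term 0 contributes 4 + 0 · 1 = 4
  Term 1 contributes -5 + 1 · 1 = -4
  Term 2 contributes 1 + 2 · 1 = 3
  Term 3 contributes 8 + 3 · 1 = 11
p(1) = ⊕ of these = min[4, -4, 3, 11] = -4.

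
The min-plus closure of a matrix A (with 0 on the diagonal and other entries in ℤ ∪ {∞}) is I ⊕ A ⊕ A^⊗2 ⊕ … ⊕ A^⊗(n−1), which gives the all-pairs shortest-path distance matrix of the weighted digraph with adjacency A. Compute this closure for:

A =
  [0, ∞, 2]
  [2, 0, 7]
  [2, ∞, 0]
Closure =
  [0, ∞, 2]
  [2, 0, 4]
  [2, ∞, 0]

This is the Floyd-Warshall all-pairs shortest-path computation. For each intermediate vertex k = 0, 1, …, 2, update dist[i][j] ← min(dist[i][j], dist[i][k] + dist[k][j]). The final matrix gives, for each (i, j), the minimum total weight of any directed path from i to j (possibly empty when i = j).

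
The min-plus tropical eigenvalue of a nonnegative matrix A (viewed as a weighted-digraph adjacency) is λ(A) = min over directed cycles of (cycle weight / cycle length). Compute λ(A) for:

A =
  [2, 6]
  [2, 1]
λ(A) = 1

Enumerate directed cycles and compute their means (weight / length). Sample:
  cycle 0 → 0: weight = 2, length = 1, mean = 2/1 ≈ 2.000
  cycle 1 → 1: weight = 1, length = 1, mean = 1/1 ≈ 1.000
  cycle 0 → 1 → 0: weight = 8, length = 2, mean = 8/2 ≈ 4.000
  cycle 1 → 0 → 1: weight = 8, length = 2, mean = 8/2 ≈ 4.000
Minimum mean = 1.000, attained e.g. along the cycle 1 → 1 with weight 1 and length 1. So λ(A) = 1/1 = 1.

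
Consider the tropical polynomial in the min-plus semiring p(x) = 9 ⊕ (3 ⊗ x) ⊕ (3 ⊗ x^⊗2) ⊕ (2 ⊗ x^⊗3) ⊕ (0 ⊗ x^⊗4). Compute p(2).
p(2) = 5

A tropical monomial a ⊗ x^⊗i evaluates to a + i · x. Evaluating each term at x = 2:
  Term 0 contributes 9 + 0 · 2 = 9
  Term 1 contributes 3 + 1 · 2 = 5
  Term 2 contributes 3 + 2 · 2 = 7
  Term 3 contributes 2 + 3 · 2 = 8
  Term 4 contributes 0 + 4 · 2 = 8
p(2) = ⊕ of these = min[9, 5, 7, 8, 8] = 5.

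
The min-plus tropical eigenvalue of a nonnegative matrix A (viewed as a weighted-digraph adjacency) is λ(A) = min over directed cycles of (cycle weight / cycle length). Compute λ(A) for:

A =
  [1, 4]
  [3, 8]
λ(A) = 1

Enumerate directed cycles and compute their means (weight / length). Sample:
  cycle 0 → 0: weight = 1, length = 1, mean = 1/1 ≈ 1.000
  cycle 1 → 1: weight = 8, length = 1, mean = 8/1 ≈ 8.000
  cycle 0 → 1 → 0: weight = 7, length = 2, mean = 7/2 ≈ 3.500
  cycle 1 → 0 → 1: weight = 7, length = 2, mean = 7/2 ≈ 3.500
Minimum mean = 1.000, attained e.g. along the cycle 0 → 0 with weight 1 and length 1. So λ(A) = 1/1 = 1.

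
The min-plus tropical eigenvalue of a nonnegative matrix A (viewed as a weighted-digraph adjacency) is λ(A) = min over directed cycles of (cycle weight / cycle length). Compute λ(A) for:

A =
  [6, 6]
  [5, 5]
λ(A) = 5

Enumerate directed cycles and compute their means (weight / length). Sample:
  cycle 0 → 0: weight = 6, length = 1, mean = 6/1 ≈ 6.000
  cycle 1 → 1: weight = 5, length = 1, mean = 5/1 ≈ 5.000
  cycle 0 → 1 → 0: weight = 11, length = 2, mean = 11/2 ≈ 5.500
  cycle 1 → 0 → 1: weight = 11, length = 2, mean = 11/2 ≈ 5.500
Minimum mean = 5.000, attained e.g. along the cycle 1 → 1 with weight 5 and length 1. So λ(A) = 5/1 = 5.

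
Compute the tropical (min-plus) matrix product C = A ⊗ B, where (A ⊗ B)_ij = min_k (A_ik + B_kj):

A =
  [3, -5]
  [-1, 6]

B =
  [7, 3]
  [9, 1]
A ⊗ B =
  [4, -4]
  [6, 2]

Apply the min-plus product entry-by-entry:
  C[0][0] = min over k of (A[0][0] + B[0][0] = 3 + 7 = 10, A[0][1] + B[1][0] = -5 + 9 = 4) = 4 (attained at k = 1)
  C[0][1] = min over k of (A[0][0] + B[0][1] = 3 + 3 = 6, A[0][1] + B[1][1] = -5 + 1 = -4) = -4 (attained at k = 1)
  C[1][0] = min over k of (A[1][0] + B[0][0] = -1 + 7 = 6, A[1][1] + B[1][0] = 6 + 9 = 15) = 6 (attained at k = 0)
  C[1][1] = min over k of (A[1][0] + B[0][1] = -1 + 3 = 2, A[1][1] + B[1][1] = 6 + 1 = 7) = 2 (attained at k = 0)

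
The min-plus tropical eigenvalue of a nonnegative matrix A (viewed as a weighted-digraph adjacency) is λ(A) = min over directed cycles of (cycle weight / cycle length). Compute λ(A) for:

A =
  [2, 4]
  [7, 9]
λ(A) = 2

Enumerate directed cycles and compute their means (weight / length). Sample:
  cycle 0 → 0: weight = 2, length = 1, mean = 2/1 ≈ 2.000
  cycle 1 → 1: weight = 9, length = 1, mean = 9/1 ≈ 9.000
  cycle 0 → 1 → 0: weight = 11, length = 2, mean = 11/2 ≈ 5.500
  cycle 1 → 0 → 1: weight = 11, length = 2, mean = 11/2 ≈ 5.500
Minimum mean = 2.000, attained e.g. along the cycle 0 → 0 with weight 2 and length 1. So λ(A) = 2/1 = 2.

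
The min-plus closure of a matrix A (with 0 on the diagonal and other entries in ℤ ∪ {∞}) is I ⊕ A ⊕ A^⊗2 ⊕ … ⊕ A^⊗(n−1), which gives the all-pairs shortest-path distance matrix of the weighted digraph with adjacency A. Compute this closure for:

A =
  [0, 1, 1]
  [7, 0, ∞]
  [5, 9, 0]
Closure =
  [0, 1, 1]
  [7, 0, 8]
  [5, 6, 0]

This is the Floyd-Warshall all-pairs shortest-path computation. For each intermediate vertex k = 0, 1, …, 2, update dist[i][j] ← min(dist[i][j], dist[i][k] + dist[k][j]). The final matrix gives, for each (i, j), the minimum total weight of any directed path from i to j (possibly empty when i = j).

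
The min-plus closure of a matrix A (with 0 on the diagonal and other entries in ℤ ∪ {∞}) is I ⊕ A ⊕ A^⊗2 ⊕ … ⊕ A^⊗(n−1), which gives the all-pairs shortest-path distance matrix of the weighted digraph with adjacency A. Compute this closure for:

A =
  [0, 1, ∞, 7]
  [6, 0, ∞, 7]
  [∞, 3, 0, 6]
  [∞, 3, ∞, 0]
Closure =
  [0, 1, ∞, 7]
  [6, 0, ∞, 7]
  [9, 3, 0, 6]
  [9, 3, ∞, 0]

This is the Floyd-Warshall all-pairs shortest-path computation. For each intermediate vertex k = 0, 1, …, 3, update dist[i][j] ← min(dist[i][j], dist[i][k] + dist[k][j]). The final matrix gives, for each (i, j), the minimum total weight of any directed path from i to j (possibly empty when i = j).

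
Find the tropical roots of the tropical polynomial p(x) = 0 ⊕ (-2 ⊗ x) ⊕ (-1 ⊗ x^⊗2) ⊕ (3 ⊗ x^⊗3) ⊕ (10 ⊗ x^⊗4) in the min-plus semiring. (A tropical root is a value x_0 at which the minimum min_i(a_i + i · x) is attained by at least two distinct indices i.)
Roots: {-7, -4, -1, 2}

Each tropical root is a break point of the lower envelope of the lines y = a_i + i · x (there are 5 lines, with slopes 0, 1, ..., 4). Only the lines that attain the minimum somewhere contribute to roots; other lines are dominated. Here the surviving (envelope) indices are i = 4, i = 3, i = 2, i = 1, i = 0.
Intersections between consecutive envelope lines give the roots: for adjacent envelope indices i < j the intersection is x = (a_i − a_j) / (j − i). Reading off the sorted break points: {-7, -4, -1, 2}.
Verification: at each break x_0, at least two indices attain the minimum of min_i(a_i + i · x_0).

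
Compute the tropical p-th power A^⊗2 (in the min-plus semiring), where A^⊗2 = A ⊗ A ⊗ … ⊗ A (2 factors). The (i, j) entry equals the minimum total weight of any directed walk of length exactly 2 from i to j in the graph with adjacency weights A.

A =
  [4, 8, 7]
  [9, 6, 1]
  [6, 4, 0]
A^⊗2 =
  [8, 11, 7]
  [7, 5, 1]
  [6, 4, 0]

Each entry (A^⊗2)_ij equals the minimum over all length-2 walks i = v_0 → v_1 → … → v_2 = j of Σ_t A[v_t][v_{t+1}]. For example, for (i, j) = (0, 2) we minimise over 3 possible intermediate vertex sequences; the minimum is 7, attained along the walk 0 → 2 → 2.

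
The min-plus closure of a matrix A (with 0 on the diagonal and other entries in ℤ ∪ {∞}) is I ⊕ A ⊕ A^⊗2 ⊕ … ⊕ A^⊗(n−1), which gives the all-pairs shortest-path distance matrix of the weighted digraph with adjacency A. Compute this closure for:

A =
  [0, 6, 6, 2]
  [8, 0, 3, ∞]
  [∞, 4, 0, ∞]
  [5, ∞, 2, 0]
Closure =
  [0, 6, 4, 2]
  [8, 0, 3, 10]
  [12, 4, 0, 14]
  [5, 6, 2, 0]

This is the Floyd-Warshall all-pairs shortest-path computation. For each intermediate vertex k = 0, 1, …, 3, update dist[i][j] ← min(dist[i][j], dist[i][k] + dist[k][j]). The final matrix gives, for each (i, j), the minimum total weight of any directed path from i to j (possibly empty when i = j).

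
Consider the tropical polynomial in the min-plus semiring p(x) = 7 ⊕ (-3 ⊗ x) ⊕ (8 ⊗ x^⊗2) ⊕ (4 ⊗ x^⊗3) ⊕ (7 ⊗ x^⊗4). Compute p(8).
p(8) = 5

A tropical monomial a ⊗ x^⊗i evaluates to a + i · x. Evaluating each term at x = 8:
  Term 0 contributes 7 + 0 · 8 = 7
  Term 1 contributes -3 + 1 · 8 = 5
  Term 2 contributes 8 + 2 · 8 = 24
  Term 3 contributes 4 + 3 · 8 = 28
  Term 4 contributes 7 + 4 · 8 = 39
p(8) = ⊕ of these = min[7, 5, 24, 28, 39] = 5.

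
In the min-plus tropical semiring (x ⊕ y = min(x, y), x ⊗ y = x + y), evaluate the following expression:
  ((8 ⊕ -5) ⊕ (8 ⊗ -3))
((8 ⊕ -5) ⊕ (8 ⊗ -3)) = -5

Expand innermost to outermost. Recall ⊕ takes the minimum of its arguments and ⊗ takes their sum. Working out the expression ((8 ⊕ -5) ⊕ (8 ⊗ -3)) gives -5.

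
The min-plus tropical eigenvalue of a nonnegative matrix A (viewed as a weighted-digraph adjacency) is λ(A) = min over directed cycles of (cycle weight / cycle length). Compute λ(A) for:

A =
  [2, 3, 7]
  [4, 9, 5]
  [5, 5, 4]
λ(A) = 2

Enumerate directed cycles and compute their means (weight / length). Sample:
  cycle 0 → 0: weight = 2, length = 1, mean = 2/1 ≈ 2.000
  cycle 1 → 1: weight = 9, length = 1, mean = 9/1 ≈ 9.000
  cycle 2 → 2: weight = 4, length = 1, mean = 4/1 ≈ 4.000
  cycle 0 → 1 → 0: weight = 7, length = 2, mean = 7/2 ≈ 3.500
  cycle 0 → 2 → 0: weight = 12, length = 2, mean = 12/2 ≈ 6.000
  cycle 1 → 0 → 1: weight = 7, length = 2, mean = 7/2 ≈ 3.500
Minimum mean = 2.000, attained e.g. along the cycle 0 → 0 with weight 2 and length 1. So λ(A) = 2/1 = 2.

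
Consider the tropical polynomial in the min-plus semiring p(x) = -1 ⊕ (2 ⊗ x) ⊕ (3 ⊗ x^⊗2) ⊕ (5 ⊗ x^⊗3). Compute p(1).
p(1) = -1

A tropical monomial a ⊗ x^⊗i evaluates to a + i · x. Evaluating each term at x = 1:
  Term 0 contributes -1 + 0 · 1 = -1
  Term 1 contributes 2 + 1 · 1 = 3
  Term 2 contributes 3 + 2 · 1 = 5
  Term 3 contributes 5 + 3 · 1 = 8
p(1) = ⊕ of these = min[-1, 3, 5, 8] = -1.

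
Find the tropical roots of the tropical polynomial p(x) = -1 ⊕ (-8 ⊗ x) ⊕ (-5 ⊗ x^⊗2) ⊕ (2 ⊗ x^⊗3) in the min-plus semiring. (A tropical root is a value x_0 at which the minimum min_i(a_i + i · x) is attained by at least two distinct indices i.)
Roots: {-7, -3, 7}

Each tropical root is a break point of the lower envelope of the lines y = a_i + i · x (there are 4 lines, with slopes 0, 1, ..., 3). Only the lines that attain the minimum somewhere contribute to roots; other lines are dominated. Here the surviving (envelope) indices are i = 3, i = 2, i = 1, i = 0.
Intersections between consecutive envelope lines give the roots: for adjacent envelope indices i < j the intersection is x = (a_i − a_j) / (j − i). Reading off the sorted break points: {-7, -3, 7}.
Verification: at each break x_0, at least two indices attain the minimum of min_i(a_i + i · x_0).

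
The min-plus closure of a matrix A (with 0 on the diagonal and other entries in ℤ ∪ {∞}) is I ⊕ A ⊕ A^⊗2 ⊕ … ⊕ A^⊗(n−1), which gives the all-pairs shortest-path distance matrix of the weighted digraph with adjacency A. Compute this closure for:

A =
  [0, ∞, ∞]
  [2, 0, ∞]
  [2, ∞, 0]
Closure =
  [0, ∞, ∞]
  [2, 0, ∞]
  [2, ∞, 0]

This is the Floyd-Warshall all-pairs shortest-path computation. For each intermediate vertex k = 0, 1, …, 2, update dist[i][j] ← min(dist[i][j], dist[i][k] + dist[k][j]). The final matrix gives, for each (i, j), the minimum total weight of any directed path from i to j (possibly empty when i = j).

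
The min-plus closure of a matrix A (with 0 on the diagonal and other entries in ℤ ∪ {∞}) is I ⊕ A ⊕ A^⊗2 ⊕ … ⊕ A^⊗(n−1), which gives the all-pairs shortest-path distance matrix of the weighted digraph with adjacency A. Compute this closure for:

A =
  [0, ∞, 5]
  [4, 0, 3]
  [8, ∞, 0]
Closure =
  [0, ∞, 5]
  [4, 0, 3]
  [8, ∞, 0]

This is the Floyd-Warshall all-pairs shortest-path computation. For each intermediate vertex k = 0, 1, …, 2, update dist[i][j] ← min(dist[i][j], dist[i][k] + dist[k][j]). The final matrix gives, for each (i, j), the minimum total weight of any directed path from i to j (possibly empty when i = j).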